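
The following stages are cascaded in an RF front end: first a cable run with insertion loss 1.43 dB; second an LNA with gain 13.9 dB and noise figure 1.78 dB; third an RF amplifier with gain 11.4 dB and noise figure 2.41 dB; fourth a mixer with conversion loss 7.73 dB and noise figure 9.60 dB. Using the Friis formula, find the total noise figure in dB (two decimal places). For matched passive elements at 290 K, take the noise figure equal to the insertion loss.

3.36 dB

Convert to linear (a loss of L dB is a gain of −L dB): F_i = 10^(NF_i/10), G_i = 10^(G_i,dB/10)
  Stage 1: F_1 = 10^(1.43/10) = 1.390, G_1 = 10^(−1.43/10) = 0.7194
  Stage 2: F_2 = 10^(1.78/10) = 1.507, G_2 = 10^(13.9/10) = 24.55
  Stage 3: F_3 = 10^(2.41/10) = 1.742, G_3 = 10^(11.4/10) = 13.80
  Stage 4: F_4 = 10^(9.60/10) = 9.120, G_4 = 10^(−7.73/10) = 0.1687
Friis cascade:
  F = 1.390 + (1.507 − 1)/0.7194 + (1.742 − 1)/17.66 + (9.120 − 1)/243.8 = 2.169
NF = 10 log₁₀(2.169) = 3.36 dB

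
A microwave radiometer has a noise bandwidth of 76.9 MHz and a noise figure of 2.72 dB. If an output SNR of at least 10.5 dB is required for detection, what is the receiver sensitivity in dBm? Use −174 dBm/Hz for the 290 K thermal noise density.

−81.9 dBm

Sensitivity = −174 + 10 log₁₀(B) + NF + SNR_min
= −174 + 78.86 + 2.72 + 10.5
= −81.92 dBm → −81.9 dBm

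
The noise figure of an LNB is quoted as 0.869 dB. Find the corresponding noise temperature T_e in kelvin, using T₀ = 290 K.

64.2 K

F = 10^(0.869/10) = 1.22152
T_e = (F − 1)·T₀ = (1.22152 − 1) × 290 = 64.2 K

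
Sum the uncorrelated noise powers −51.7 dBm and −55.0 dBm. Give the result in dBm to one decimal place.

Convert to linear, add, convert back:
P₁ = 6.76×10⁻⁹ W, P₂ = 3.16×10⁻⁹ W
P_tot = 9.92×10⁻⁹ W → 10 log₁₀(P_tot / 10⁻³) = −50.0 dBm

−50.0 dBm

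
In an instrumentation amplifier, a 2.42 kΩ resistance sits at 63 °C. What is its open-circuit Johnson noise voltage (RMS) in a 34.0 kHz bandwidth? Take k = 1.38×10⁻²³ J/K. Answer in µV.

T = 63 °C + 273.15 = 336.15 K
V_n = √(4kTRB)
4kTRB = 4 × 1.38×10⁻²³ × 336.15 × 2.42×10³ × 3.40×10⁴ = 1.53×10⁻¹² V²
V_n = √(1.53×10⁻¹²) = 1.24×10⁻⁶ V = 1.24 µV

1.24 µV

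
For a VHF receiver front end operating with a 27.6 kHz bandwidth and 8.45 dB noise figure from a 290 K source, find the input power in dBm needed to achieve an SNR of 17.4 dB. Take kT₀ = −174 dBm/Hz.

−103.7 dBm

Sensitivity = −174 + 10 log₁₀(B) + NF + SNR_min
= −174 + 44.41 + 8.45 + 17.4
= −103.74 dBm → −103.7 dBm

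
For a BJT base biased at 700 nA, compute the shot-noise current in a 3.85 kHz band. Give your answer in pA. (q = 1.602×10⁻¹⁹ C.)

29.4 pA

I_n = √(2qI·B)
2qI·B = 2 × 1.602×10⁻¹⁹ × 7.00×10⁻⁷ × 3.85×10³ = 8.63×10⁻²² A²
I_n = √(8.63×10⁻²²) = 2.94×10⁻¹¹ A = 29.4 pA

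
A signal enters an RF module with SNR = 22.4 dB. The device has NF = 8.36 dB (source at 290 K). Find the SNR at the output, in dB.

By definition F = SNR_in/SNR_out, so in dB: SNR_out = SNR_in − NF
SNR_out = 22.4 − 8.36 = 14.04 dB

14.04 dB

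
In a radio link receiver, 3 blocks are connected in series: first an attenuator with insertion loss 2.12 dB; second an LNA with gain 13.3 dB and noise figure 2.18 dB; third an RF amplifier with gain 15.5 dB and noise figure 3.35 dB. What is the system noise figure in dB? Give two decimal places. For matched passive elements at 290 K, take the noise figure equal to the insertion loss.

Convert to linear (a loss of L dB is a gain of −L dB): F_i = 10^(NF_i/10), G_i = 10^(G_i,dB/10)
  Stage 1: F_1 = 10^(2.12/10) = 1.629, G_1 = 10^(−2.12/10) = 0.6138
  Stage 2: F_2 = 10^(2.18/10) = 1.652, G_2 = 10^(13.3/10) = 21.38
  Stage 3: F_3 = 10^(3.35/10) = 2.163, G_3 = 10^(15.5/10) = 35.48
Friis cascade:
  F = 1.629 + (1.652 − 1)/0.6138 + (2.163 − 1)/13.12 = 2.780
NF = 10 log₁₀(2.780) = 4.44 dB

4.44 dB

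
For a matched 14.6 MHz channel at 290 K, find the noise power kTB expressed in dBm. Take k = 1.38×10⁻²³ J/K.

−102.3 dBm

P_n = kTB = 1.38×10⁻²³ × 290 × 1.46×10⁷ = 5.84×10⁻¹⁴ W
In dBm: 10 log₁₀(5.84×10⁻¹⁴ / 10⁻³) = −102.3 dBm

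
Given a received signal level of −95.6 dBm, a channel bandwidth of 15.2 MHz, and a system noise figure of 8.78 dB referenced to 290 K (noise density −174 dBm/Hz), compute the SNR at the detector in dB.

Noise floor: N = −174 + 10 log₁₀(B) + NF
10 log₁₀(1.52×10⁷) = 71.82 dB
N = −174 + 71.82 + 8.78 = −93.40 dBm
SNR = P_sig − N = −95.6 − (−93.40) = −2.20 dB → −2.2 dB

−2.2 dB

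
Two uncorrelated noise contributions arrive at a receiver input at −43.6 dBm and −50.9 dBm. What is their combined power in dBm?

Convert to linear, add, convert back:
P₁ = 4.37×10⁻⁸ W, P₂ = 8.13×10⁻⁹ W
P_tot = 5.18×10⁻⁸ W → 10 log₁₀(P_tot / 10⁻³) = −42.9 dBm

−42.9 dBm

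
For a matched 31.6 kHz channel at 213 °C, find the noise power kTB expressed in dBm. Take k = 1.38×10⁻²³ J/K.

−126.7 dBm

T = 213 °C + 273.15 = 486.15 K
P_n = kTB = 1.38×10⁻²³ × 486.15 × 3.16×10⁴ = 2.12×10⁻¹⁶ W
In dBm: 10 log₁₀(2.12×10⁻¹⁶ / 10⁻³) = −126.7 dBm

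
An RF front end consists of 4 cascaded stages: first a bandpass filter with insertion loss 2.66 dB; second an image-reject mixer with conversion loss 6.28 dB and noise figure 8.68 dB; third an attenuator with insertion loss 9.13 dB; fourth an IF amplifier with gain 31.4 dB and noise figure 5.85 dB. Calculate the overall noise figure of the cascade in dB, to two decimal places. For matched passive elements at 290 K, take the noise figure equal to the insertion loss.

24.02 dB

Convert to linear (a loss of L dB is a gain of −L dB): F_i = 10^(NF_i/10), G_i = 10^(G_i,dB/10)
  Stage 1: F_1 = 10^(2.66/10) = 1.845, G_1 = 10^(−2.66/10) = 0.5420
  Stage 2: F_2 = 10^(8.68/10) = 7.379, G_2 = 10^(−6.28/10) = 0.2355
  Stage 3: F_3 = 10^(9.13/10) = 8.185, G_3 = 10^(−9.13/10) = 0.1222
  Stage 4: F_4 = 10^(5.85/10) = 3.846, G_4 = 10^(31.4/10) = 1380
Friis cascade:
  F = 1.845 + (7.379 − 1)/0.5420 + (8.185 − 1)/0.1276 + (3.846 − 1)/0.01560 = 252.4
NF = 10 log₁₀(252.4) = 24.02 dB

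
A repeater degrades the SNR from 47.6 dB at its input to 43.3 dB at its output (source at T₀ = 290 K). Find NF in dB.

NF (dB) = SNR_in(dB) − SNR_out(dB) when the source is at T₀
NF = 47.6 − 43.3 = 4.3 dB

4.3 dB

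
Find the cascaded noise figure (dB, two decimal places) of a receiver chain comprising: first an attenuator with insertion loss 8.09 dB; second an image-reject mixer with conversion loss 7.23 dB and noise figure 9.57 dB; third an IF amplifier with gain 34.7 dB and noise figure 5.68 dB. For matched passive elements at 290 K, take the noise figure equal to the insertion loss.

Convert to linear (a loss of L dB is a gain of −L dB): F_i = 10^(NF_i/10), G_i = 10^(G_i,dB/10)
  Stage 1: F_1 = 10^(8.09/10) = 6.442, G_1 = 10^(−8.09/10) = 0.1552
  Stage 2: F_2 = 10^(9.57/10) = 9.057, G_2 = 10^(−7.23/10) = 0.1892
  Stage 3: F_3 = 10^(5.68/10) = 3.698, G_3 = 10^(34.7/10) = 2951
Friis cascade:
  F = 6.442 + (9.057 − 1)/0.1552 + (3.698 − 1)/0.02938 = 150.2
NF = 10 log₁₀(150.2) = 21.77 dB

21.77 dB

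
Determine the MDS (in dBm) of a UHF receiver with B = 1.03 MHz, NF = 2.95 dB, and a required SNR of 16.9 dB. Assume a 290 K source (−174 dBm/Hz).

Sensitivity = −174 + 10 log₁₀(B) + NF + SNR_min
= −174 + 60.13 + 2.95 + 16.9
= −94.02 dBm → −94.0 dBm

−94.0 dBm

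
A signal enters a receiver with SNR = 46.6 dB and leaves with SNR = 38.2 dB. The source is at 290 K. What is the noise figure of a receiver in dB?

NF (dB) = SNR_in(dB) − SNR_out(dB) when the source is at T₀
NF = 46.6 − 38.2 = 8.4 dB

8.4 dB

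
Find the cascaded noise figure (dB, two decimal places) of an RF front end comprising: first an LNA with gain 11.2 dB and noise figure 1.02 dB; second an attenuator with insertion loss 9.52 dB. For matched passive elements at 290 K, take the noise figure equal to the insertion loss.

2.71 dB

Convert to linear (a loss of L dB is a gain of −L dB): F_i = 10^(NF_i/10), G_i = 10^(G_i,dB/10)
  Stage 1: F_1 = 10^(1.02/10) = 1.265, G_1 = 10^(11.2/10) = 13.18
  Stage 2: F_2 = 10^(9.52/10) = 8.954, G_2 = 10^(−9.52/10) = 0.1117
Friis cascade:
  F = 1.265 + (8.954 − 1)/13.18 = 1.868
NF = 10 log₁₀(1.868) = 2.71 dB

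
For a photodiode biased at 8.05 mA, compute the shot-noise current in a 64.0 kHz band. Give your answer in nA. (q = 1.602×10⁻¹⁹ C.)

12.8 nA

I_n = √(2qI·B)
2qI·B = 2 × 1.602×10⁻¹⁹ × 8.05×10⁻³ × 6.40×10⁴ = 1.65×10⁻¹⁶ A²
I_n = √(1.65×10⁻¹⁶) = 1.28×10⁻⁸ A = 12.8 nA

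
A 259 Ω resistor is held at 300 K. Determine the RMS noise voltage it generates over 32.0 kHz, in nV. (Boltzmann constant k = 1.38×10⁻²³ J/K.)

V_n = √(4kTRB)
4kTRB = 4 × 1.38×10⁻²³ × 300 × 2.59×10² × 3.20×10⁴ = 1.37×10⁻¹³ V²
V_n = √(1.37×10⁻¹³) = 3.70×10⁻⁷ V = 370 nV

370 nV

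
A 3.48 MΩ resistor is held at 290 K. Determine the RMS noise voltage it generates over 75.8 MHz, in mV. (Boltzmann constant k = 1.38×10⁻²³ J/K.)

2.05 mV

V_n = √(4kTRB)
4kTRB = 4 × 1.38×10⁻²³ × 290 × 3.48×10⁶ × 7.58×10⁷ = 4.22×10⁻⁶ V²
V_n = √(4.22×10⁻⁶) = 2.05×10⁻³ V = 2.05 mV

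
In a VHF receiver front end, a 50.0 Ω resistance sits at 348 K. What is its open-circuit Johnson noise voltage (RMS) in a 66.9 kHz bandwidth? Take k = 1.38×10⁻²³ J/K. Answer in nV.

253 nV

V_n = √(4kTRB)
4kTRB = 4 × 1.38×10⁻²³ × 348 × 5.00×10¹ × 6.69×10⁴ = 6.43×10⁻¹⁴ V²
V_n = √(6.43×10⁻¹⁴) = 2.53×10⁻⁷ V = 253 nV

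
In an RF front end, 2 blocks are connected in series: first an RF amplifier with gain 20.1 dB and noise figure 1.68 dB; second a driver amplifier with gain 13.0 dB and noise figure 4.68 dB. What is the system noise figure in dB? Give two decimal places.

1.74 dB

Convert to linear (a loss of L dB is a gain of −L dB): F_i = 10^(NF_i/10), G_i = 10^(G_i,dB/10)
  Stage 1: F_1 = 10^(1.68/10) = 1.472, G_1 = 10^(20.1/10) = 102.3
  Stage 2: F_2 = 10^(4.68/10) = 2.938, G_2 = 10^(13.0/10) = 19.95
Friis cascade:
  F = 1.472 + (2.938 − 1)/102.3 = 1.491
NF = 10 log₁₀(1.491) = 1.74 dB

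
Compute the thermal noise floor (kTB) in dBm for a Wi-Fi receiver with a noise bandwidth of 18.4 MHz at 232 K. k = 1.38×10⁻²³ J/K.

−102.3 dBm

P_n = kTB = 1.38×10⁻²³ × 232 × 1.84×10⁷ = 5.89×10⁻¹⁴ W
In dBm: 10 log₁₀(5.89×10⁻¹⁴ / 10⁻³) = −102.3 dBm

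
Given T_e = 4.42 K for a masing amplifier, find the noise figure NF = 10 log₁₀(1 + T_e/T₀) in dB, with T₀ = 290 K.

0.066 dB

F = 1 + T_e/T₀ = 1 + 4.42/290 = 1.01524
NF = 10 log₁₀(1.01524) = 0.066 dB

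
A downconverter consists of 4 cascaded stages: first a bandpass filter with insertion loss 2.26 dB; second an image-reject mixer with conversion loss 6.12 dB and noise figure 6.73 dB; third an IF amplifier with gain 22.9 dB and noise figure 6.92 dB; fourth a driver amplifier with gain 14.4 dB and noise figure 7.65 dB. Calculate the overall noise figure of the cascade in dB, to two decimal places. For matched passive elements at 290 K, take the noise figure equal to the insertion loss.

15.45 dB

Convert to linear (a loss of L dB is a gain of −L dB): F_i = 10^(NF_i/10), G_i = 10^(G_i,dB/10)
  Stage 1: F_1 = 10^(2.26/10) = 1.683, G_1 = 10^(−2.26/10) = 0.5943
  Stage 2: F_2 = 10^(6.73/10) = 4.710, G_2 = 10^(−6.12/10) = 0.2443
  Stage 3: F_3 = 10^(6.92/10) = 4.920, G_3 = 10^(22.9/10) = 195.0
  Stage 4: F_4 = 10^(7.65/10) = 5.821, G_4 = 10^(14.4/10) = 27.54
Friis cascade:
  F = 1.683 + (4.710 − 1)/0.5943 + (4.920 − 1)/0.1452 + (5.821 − 1)/28.31 = 35.09
NF = 10 log₁₀(35.09) = 15.45 dB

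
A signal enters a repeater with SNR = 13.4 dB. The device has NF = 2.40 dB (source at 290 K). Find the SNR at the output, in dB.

By definition F = SNR_in/SNR_out, so in dB: SNR_out = SNR_in − NF
SNR_out = 13.4 − 2.40 = 11.00 dB

11.00 dB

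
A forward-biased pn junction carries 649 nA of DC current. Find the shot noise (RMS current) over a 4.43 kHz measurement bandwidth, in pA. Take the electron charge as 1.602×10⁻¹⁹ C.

30.4 pA

I_n = √(2qI·B)
2qI·B = 2 × 1.602×10⁻¹⁹ × 6.49×10⁻⁷ × 4.43×10³ = 9.21×10⁻²² A²
I_n = √(9.21×10⁻²²) = 3.04×10⁻¹¹ A = 30.4 pA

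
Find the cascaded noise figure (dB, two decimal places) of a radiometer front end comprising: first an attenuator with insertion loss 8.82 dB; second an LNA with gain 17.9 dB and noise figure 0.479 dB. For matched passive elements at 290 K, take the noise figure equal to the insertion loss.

9.30 dB

Convert to linear (a loss of L dB is a gain of −L dB): F_i = 10^(NF_i/10), G_i = 10^(G_i,dB/10)
  Stage 1: F_1 = 10^(8.82/10) = 7.621, G_1 = 10^(−8.82/10) = 0.1312
  Stage 2: F_2 = 10^(0.479/10) = 1.117, G_2 = 10^(17.9/10) = 61.66
Friis cascade:
  F = 7.621 + (1.117 − 1)/0.1312 = 8.509
NF = 10 log₁₀(8.509) = 9.30 dB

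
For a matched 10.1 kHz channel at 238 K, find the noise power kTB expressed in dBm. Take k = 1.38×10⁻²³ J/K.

P_n = kTB = 1.38×10⁻²³ × 238 × 1.01×10⁴ = 3.32×10⁻¹⁷ W
In dBm: 10 log₁₀(3.32×10⁻¹⁷ / 10⁻³) = −134.8 dBm

−134.8 dBm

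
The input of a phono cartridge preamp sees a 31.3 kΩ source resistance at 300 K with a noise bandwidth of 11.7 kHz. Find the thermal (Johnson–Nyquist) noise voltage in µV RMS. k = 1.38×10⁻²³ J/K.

2.46 µV

V_n = √(4kTRB)
4kTRB = 4 × 1.38×10⁻²³ × 300 × 3.13×10⁴ × 1.17×10⁴ = 6.06×10⁻¹² V²
V_n = √(6.06×10⁻¹²) = 2.46×10⁻⁶ V = 2.46 µV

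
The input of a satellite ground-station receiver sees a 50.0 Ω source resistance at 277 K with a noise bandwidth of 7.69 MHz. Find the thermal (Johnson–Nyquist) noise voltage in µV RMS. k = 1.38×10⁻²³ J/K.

V_n = √(4kTRB)
4kTRB = 4 × 1.38×10⁻²³ × 277 × 5.00×10¹ × 7.69×10⁶ = 5.88×10⁻¹² V²
V_n = √(5.88×10⁻¹²) = 2.42×10⁻⁶ V = 2.42 µV

2.42 µV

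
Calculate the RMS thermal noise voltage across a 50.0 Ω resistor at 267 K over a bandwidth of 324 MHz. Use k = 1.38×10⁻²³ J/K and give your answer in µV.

V_n = √(4kTRB)
4kTRB = 4 × 1.38×10⁻²³ × 267 × 5.00×10¹ × 3.24×10⁸ = 2.39×10⁻¹⁰ V²
V_n = √(2.39×10⁻¹⁰) = 1.55×10⁻⁵ V = 15.5 µV

15.5 µV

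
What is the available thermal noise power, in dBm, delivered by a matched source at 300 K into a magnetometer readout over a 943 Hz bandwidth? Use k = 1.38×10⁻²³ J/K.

P_n = kTB = 1.38×10⁻²³ × 300 × 9.43×10² = 3.90×10⁻¹⁸ W
In dBm: 10 log₁₀(3.90×10⁻¹⁸ / 10⁻³) = −144.1 dBm

−144.1 dBm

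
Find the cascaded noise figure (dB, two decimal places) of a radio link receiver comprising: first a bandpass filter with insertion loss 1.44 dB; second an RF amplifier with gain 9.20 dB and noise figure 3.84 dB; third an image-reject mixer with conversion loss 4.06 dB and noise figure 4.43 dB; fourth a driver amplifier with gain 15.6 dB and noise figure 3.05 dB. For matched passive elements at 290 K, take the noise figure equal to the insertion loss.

Convert to linear (a loss of L dB is a gain of −L dB): F_i = 10^(NF_i/10), G_i = 10^(G_i,dB/10)
  Stage 1: F_1 = 10^(1.44/10) = 1.393, G_1 = 10^(−1.44/10) = 0.7178
  Stage 2: F_2 = 10^(3.84/10) = 2.421, G_2 = 10^(9.20/10) = 8.318
  Stage 3: F_3 = 10^(4.43/10) = 2.773, G_3 = 10^(−4.06/10) = 0.3926
  Stage 4: F_4 = 10^(3.05/10) = 2.018, G_4 = 10^(15.6/10) = 36.31
Friis cascade:
  F = 1.393 + (2.421 − 1)/0.7178 + (2.773 − 1)/5.970 + (2.018 − 1)/2.344 = 4.104
NF = 10 log₁₀(4.104) = 6.13 dB

6.13 dB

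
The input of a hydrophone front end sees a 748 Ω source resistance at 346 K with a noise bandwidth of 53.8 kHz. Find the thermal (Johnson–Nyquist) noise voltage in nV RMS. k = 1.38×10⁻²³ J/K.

877 nV

V_n = √(4kTRB)
4kTRB = 4 × 1.38×10⁻²³ × 346 × 7.48×10² × 5.38×10⁴ = 7.69×10⁻¹³ V²
V_n = √(7.69×10⁻¹³) = 8.77×10⁻⁷ V = 877 nV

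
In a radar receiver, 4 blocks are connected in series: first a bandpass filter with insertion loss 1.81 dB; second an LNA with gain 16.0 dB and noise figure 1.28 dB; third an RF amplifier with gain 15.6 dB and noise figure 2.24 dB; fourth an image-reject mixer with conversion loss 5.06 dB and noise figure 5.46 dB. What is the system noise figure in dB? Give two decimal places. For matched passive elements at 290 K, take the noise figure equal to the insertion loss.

3.15 dB

Convert to linear (a loss of L dB is a gain of −L dB): F_i = 10^(NF_i/10), G_i = 10^(G_i,dB/10)
  Stage 1: F_1 = 10^(1.81/10) = 1.517, G_1 = 10^(−1.81/10) = 0.6592
  Stage 2: F_2 = 10^(1.28/10) = 1.343, G_2 = 10^(16.0/10) = 39.81
  Stage 3: F_3 = 10^(2.24/10) = 1.675, G_3 = 10^(15.6/10) = 36.31
  Stage 4: F_4 = 10^(5.46/10) = 3.516, G_4 = 10^(−5.06/10) = 0.3119
Friis cascade:
  F = 1.517 + (1.343 − 1)/0.6592 + (1.675 − 1)/26.24 + (3.516 − 1)/952.8 = 2.065
NF = 10 log₁₀(2.065) = 3.15 dB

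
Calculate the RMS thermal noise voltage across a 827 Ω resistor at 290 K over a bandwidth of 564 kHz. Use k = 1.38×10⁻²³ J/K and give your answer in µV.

V_n = √(4kTRB)
4kTRB = 4 × 1.38×10⁻²³ × 290 × 8.27×10² × 5.64×10⁵ = 7.47×10⁻¹² V²
V_n = √(7.47×10⁻¹²) = 2.73×10⁻⁶ V = 2.73 µV

2.73 µV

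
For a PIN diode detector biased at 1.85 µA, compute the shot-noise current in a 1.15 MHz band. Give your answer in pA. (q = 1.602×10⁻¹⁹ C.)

826 pA

I_n = √(2qI·B)
2qI·B = 2 × 1.602×10⁻¹⁹ × 1.85×10⁻⁶ × 1.15×10⁶ = 6.82×10⁻¹⁹ A²
I_n = √(6.82×10⁻¹⁹) = 8.26×10⁻¹⁰ A = 826 pA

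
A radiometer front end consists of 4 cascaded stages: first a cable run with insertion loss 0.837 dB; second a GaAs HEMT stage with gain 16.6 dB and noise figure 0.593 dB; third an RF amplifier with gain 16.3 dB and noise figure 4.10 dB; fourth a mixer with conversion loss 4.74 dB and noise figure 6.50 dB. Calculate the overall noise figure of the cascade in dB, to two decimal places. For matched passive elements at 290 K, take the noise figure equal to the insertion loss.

1.56 dB

Convert to linear (a loss of L dB is a gain of −L dB): F_i = 10^(NF_i/10), G_i = 10^(G_i,dB/10)
  Stage 1: F_1 = 10^(0.837/10) = 1.213, G_1 = 10^(−0.837/10) = 0.8247
  Stage 2: F_2 = 10^(0.593/10) = 1.146, G_2 = 10^(16.6/10) = 45.71
  Stage 3: F_3 = 10^(4.10/10) = 2.570, G_3 = 10^(16.3/10) = 42.66
  Stage 4: F_4 = 10^(6.50/10) = 4.467, G_4 = 10^(−4.74/10) = 0.3357
Friis cascade:
  F = 1.213 + (1.146 − 1)/0.8247 + (2.570 − 1)/37.70 + (4.467 − 1)/1608 = 1.434
NF = 10 log₁₀(1.434) = 1.56 dB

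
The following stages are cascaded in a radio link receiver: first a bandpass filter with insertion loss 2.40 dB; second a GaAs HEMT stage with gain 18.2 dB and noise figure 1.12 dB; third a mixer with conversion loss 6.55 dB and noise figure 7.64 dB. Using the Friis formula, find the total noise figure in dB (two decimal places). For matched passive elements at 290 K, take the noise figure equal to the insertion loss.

3.76 dB

Convert to linear (a loss of L dB is a gain of −L dB): F_i = 10^(NF_i/10), G_i = 10^(G_i,dB/10)
  Stage 1: F_1 = 10^(2.40/10) = 1.738, G_1 = 10^(−2.40/10) = 0.5754
  Stage 2: F_2 = 10^(1.12/10) = 1.294, G_2 = 10^(18.2/10) = 66.07
  Stage 3: F_3 = 10^(7.64/10) = 5.808, G_3 = 10^(−6.55/10) = 0.2213
Friis cascade:
  F = 1.738 + (1.294 − 1)/0.5754 + (5.808 − 1)/38.02 = 2.376
NF = 10 log₁₀(2.376) = 3.76 dB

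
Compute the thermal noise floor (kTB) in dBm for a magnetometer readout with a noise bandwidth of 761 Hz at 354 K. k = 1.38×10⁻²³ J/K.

−144.3 dBm

P_n = kTB = 1.38×10⁻²³ × 354 × 7.61×10² = 3.72×10⁻¹⁸ W
In dBm: 10 log₁₀(3.72×10⁻¹⁸ / 10⁻³) = −144.3 dBm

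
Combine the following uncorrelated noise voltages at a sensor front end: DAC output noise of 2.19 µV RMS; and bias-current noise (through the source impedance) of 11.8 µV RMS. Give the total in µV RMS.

Uncorrelated sources add in power (mean-square): V_tot = √(ΣV_i²)
V_tot = √[(2.19×10⁻⁶)² + (1.18×10⁻⁵)²] = 1.20×10⁻⁵ V = 12.0 µV

12.0 µV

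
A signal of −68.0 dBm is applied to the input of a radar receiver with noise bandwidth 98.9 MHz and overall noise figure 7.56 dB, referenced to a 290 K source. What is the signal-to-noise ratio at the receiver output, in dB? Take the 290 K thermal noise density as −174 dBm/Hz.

Noise floor: N = −174 + 10 log₁₀(B) + NF
10 log₁₀(9.89×10⁷) = 79.95 dB
N = −174 + 79.95 + 7.56 = −86.49 dBm
SNR = P_sig − N = −68.0 − (−86.49) = 18.49 dB → 18.5 dB

18.5 dB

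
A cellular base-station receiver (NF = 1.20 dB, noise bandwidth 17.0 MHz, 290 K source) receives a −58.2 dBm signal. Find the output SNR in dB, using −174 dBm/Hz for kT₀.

42.3 dB

Noise floor: N = −174 + 10 log₁₀(B) + NF
10 log₁₀(1.70×10⁷) = 72.3 dB
N = −174 + 72.3 + 1.20 = −100.50 dBm
SNR = P_sig − N = −58.2 − (−100.50) = 42.30 dB → 42.3 dB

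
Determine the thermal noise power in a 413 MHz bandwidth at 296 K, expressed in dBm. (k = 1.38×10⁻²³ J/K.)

P_n = kTB = 1.38×10⁻²³ × 296 × 4.13×10⁸ = 1.69×10⁻¹² W
In dBm: 10 log₁₀(1.69×10⁻¹² / 10⁻³) = −87.7 dBm

−87.7 dBm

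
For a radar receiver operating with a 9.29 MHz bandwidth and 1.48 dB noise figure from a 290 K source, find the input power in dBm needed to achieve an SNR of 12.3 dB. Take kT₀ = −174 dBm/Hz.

Sensitivity = −174 + 10 log₁₀(B) + NF + SNR_min
= −174 + 69.68 + 1.48 + 12.3
= −90.54 dBm → −90.5 dBm

−90.5 dBm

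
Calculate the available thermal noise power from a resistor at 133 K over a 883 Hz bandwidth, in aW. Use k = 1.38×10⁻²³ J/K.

P_n = kTB = 1.38×10⁻²³ × 133 × 8.83×10² = 1.62×10⁻¹⁸ W = 1.62 aW

1.62 aW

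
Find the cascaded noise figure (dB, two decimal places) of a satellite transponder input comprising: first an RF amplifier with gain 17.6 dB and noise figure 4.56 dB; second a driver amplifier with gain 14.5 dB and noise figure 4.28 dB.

Convert to linear (a loss of L dB is a gain of −L dB): F_i = 10^(NF_i/10), G_i = 10^(G_i,dB/10)
  Stage 1: F_1 = 10^(4.56/10) = 2.858, G_1 = 10^(17.6/10) = 57.54
  Stage 2: F_2 = 10^(4.28/10) = 2.679, G_2 = 10^(14.5/10) = 28.18
Friis cascade:
  F = 2.858 + (2.679 − 1)/57.54 = 2.887
NF = 10 log₁₀(2.887) = 4.60 dB

4.60 dB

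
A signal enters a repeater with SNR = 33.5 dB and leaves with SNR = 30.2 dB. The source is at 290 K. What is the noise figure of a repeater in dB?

NF (dB) = SNR_in(dB) − SNR_out(dB) when the source is at T₀
NF = 33.5 − 30.2 = 3.3 dB

3.3 dB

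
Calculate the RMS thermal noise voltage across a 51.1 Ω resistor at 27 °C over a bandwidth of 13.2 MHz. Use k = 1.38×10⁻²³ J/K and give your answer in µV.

3.34 µV

T = 27 °C + 273.15 = 300.15 K
V_n = √(4kTRB)
4kTRB = 4 × 1.38×10⁻²³ × 300.15 × 5.11×10¹ × 1.32×10⁷ = 1.12×10⁻¹¹ V²
V_n = √(1.12×10⁻¹¹) = 3.34×10⁻⁶ V = 3.34 µV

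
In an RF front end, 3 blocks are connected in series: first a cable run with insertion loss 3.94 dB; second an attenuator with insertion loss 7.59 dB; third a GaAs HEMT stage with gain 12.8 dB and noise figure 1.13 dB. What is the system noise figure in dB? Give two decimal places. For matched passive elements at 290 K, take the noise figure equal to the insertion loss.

Convert to linear (a loss of L dB is a gain of −L dB): F_i = 10^(NF_i/10), G_i = 10^(G_i,dB/10)
  Stage 1: F_1 = 10^(3.94/10) = 2.477, G_1 = 10^(−3.94/10) = 0.4036
  Stage 2: F_2 = 10^(7.59/10) = 5.741, G_2 = 10^(−7.59/10) = 0.1742
  Stage 3: F_3 = 10^(1.13/10) = 1.297, G_3 = 10^(12.8/10) = 19.05
Friis cascade:
  F = 2.477 + (5.741 − 1)/0.4036 + (1.297 − 1)/0.07031 = 18.45
NF = 10 log₁₀(18.45) = 12.66 dB

12.66 dB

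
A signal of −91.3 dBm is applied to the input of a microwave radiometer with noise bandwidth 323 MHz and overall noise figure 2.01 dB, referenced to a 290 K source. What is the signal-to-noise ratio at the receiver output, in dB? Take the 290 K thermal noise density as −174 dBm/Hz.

Noise floor: N = −174 + 10 log₁₀(B) + NF
10 log₁₀(3.23×10⁸) = 85.09 dB
N = −174 + 85.09 + 2.01 = −86.90 dBm
SNR = P_sig − N = −91.3 − (−86.90) = −4.40 dB → −4.4 dB

−4.4 dB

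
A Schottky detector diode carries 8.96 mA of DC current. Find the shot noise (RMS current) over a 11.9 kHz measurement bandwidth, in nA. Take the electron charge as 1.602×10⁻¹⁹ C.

5.84 nA

I_n = √(2qI·B)
2qI·B = 2 × 1.602×10⁻¹⁹ × 8.96×10⁻³ × 1.19×10⁴ = 3.42×10⁻¹⁷ A²
I_n = √(3.42×10⁻¹⁷) = 5.84×10⁻⁹ A = 5.84 nA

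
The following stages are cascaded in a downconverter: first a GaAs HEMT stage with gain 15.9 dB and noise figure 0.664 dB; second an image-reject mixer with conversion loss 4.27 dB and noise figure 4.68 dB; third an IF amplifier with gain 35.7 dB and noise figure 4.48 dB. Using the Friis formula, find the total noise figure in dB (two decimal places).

Convert to linear (a loss of L dB is a gain of −L dB): F_i = 10^(NF_i/10), G_i = 10^(G_i,dB/10)
  Stage 1: F_1 = 10^(0.664/10) = 1.165, G_1 = 10^(15.9/10) = 38.90
  Stage 2: F_2 = 10^(4.68/10) = 2.938, G_2 = 10^(−4.27/10) = 0.3741
  Stage 3: F_3 = 10^(4.48/10) = 2.805, G_3 = 10^(35.7/10) = 3715
Friis cascade:
  F = 1.165 + (2.938 − 1)/38.90 + (2.805 − 1)/14.55 = 1.339
NF = 10 log₁₀(1.339) = 1.27 dB

1.27 dB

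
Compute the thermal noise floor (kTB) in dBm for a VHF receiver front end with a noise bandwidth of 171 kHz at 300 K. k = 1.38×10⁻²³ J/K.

P_n = kTB = 1.38×10⁻²³ × 300 × 1.71×10⁵ = 7.08×10⁻¹⁶ W
In dBm: 10 log₁₀(7.08×10⁻¹⁶ / 10⁻³) = −121.5 dBm

−121.5 dBm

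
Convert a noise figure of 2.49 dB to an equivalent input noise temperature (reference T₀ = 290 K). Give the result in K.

225 K

F = 10^(2.49/10) = 1.77419
T_e = (F − 1)·T₀ = (1.77419 − 1) × 290 = 225 K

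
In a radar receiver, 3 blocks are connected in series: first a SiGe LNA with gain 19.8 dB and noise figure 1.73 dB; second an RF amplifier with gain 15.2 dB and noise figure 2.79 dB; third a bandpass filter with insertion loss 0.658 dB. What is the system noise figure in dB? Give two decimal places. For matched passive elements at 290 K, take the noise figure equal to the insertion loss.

1.76 dB

Convert to linear (a loss of L dB is a gain of −L dB): F_i = 10^(NF_i/10), G_i = 10^(G_i,dB/10)
  Stage 1: F_1 = 10^(1.73/10) = 1.489, G_1 = 10^(19.8/10) = 95.50
  Stage 2: F_2 = 10^(2.79/10) = 1.901, G_2 = 10^(15.2/10) = 33.11
  Stage 3: F_3 = 10^(0.658/10) = 1.164, G_3 = 10^(−0.658/10) = 0.8594
Friis cascade:
  F = 1.489 + (1.901 − 1)/95.50 + (1.164 − 1)/3162 = 1.499
NF = 10 log₁₀(1.499) = 1.76 dB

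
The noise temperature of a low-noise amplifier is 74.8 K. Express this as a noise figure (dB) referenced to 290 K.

0.997 dB

F = 1 + T_e/T₀ = 1 + 74.8/290 = 1.25793
NF = 10 log₁₀(1.25793) = 0.997 dB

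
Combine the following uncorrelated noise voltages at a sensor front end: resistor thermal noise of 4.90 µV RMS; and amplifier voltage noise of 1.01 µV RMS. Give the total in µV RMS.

Uncorrelated sources add in power (mean-square): V_tot = √(ΣV_i²)
V_tot = √[(4.90×10⁻⁶)² + (1.01×10⁻⁶)²] = 5.00×10⁻⁶ V = 5.00 µV

5.00 µV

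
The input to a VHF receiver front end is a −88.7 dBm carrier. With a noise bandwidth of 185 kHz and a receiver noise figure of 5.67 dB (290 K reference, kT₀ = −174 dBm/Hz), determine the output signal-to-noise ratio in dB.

27.0 dB

Noise floor: N = −174 + 10 log₁₀(B) + NF
10 log₁₀(1.85×10⁵) = 52.67 dB
N = −174 + 52.67 + 5.67 = −115.66 dBm
SNR = P_sig − N = −88.7 − (−115.66) = 26.96 dB → 27.0 dB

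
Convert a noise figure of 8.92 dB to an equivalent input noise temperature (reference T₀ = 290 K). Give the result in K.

1972 K

F = 10^(8.92/10) = 7.7983
T_e = (F − 1)·T₀ = (7.7983 − 1) × 290 = 1972 K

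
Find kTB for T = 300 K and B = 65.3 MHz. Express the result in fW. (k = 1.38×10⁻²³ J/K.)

270 fW

P_n = kTB = 1.38×10⁻²³ × 300 × 6.53×10⁷ = 2.70×10⁻¹³ W = 270 fW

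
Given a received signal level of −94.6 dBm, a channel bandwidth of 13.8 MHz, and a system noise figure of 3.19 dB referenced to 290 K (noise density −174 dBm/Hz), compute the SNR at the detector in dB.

Noise floor: N = −174 + 10 log₁₀(B) + NF
10 log₁₀(1.38×10⁷) = 71.4 dB
N = −174 + 71.4 + 3.19 = −99.41 dBm
SNR = P_sig − N = −94.6 − (−99.41) = 4.81 dB → 4.8 dB

4.8 dB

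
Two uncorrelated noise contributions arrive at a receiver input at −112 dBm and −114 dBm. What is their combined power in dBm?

−109.9 dBm

Convert to linear, add, convert back:
P₁ = 6.31×10⁻¹⁵ W, P₂ = 3.98×10⁻¹⁵ W
P_tot = 1.03×10⁻¹⁴ W → 10 log₁₀(P_tot / 10⁻³) = −109.9 dBm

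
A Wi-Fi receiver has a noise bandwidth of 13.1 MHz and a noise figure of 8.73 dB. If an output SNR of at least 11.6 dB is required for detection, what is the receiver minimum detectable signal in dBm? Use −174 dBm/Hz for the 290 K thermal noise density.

−82.5 dBm

Sensitivity = −174 + 10 log₁₀(B) + NF + SNR_min
= −174 + 71.17 + 8.73 + 11.6
= −82.50 dBm → −82.5 dBm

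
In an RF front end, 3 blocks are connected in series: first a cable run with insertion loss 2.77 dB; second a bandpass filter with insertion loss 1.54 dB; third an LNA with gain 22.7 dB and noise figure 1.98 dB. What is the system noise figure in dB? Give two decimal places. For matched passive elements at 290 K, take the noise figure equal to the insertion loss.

6.29 dB

Convert to linear (a loss of L dB is a gain of −L dB): F_i = 10^(NF_i/10), G_i = 10^(G_i,dB/10)
  Stage 1: F_1 = 10^(2.77/10) = 1.892, G_1 = 10^(−2.77/10) = 0.5284
  Stage 2: F_2 = 10^(1.54/10) = 1.426, G_2 = 10^(−1.54/10) = 0.7015
  Stage 3: F_3 = 10^(1.98/10) = 1.578, G_3 = 10^(22.7/10) = 186.2
Friis cascade:
  F = 1.892 + (1.426 − 1)/0.5284 + (1.578 − 1)/0.3707 = 4.256
NF = 10 log₁₀(4.256) = 6.29 dB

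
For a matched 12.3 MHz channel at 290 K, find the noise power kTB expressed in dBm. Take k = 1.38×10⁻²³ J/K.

P_n = kTB = 1.38×10⁻²³ × 290 × 1.23×10⁷ = 4.92×10⁻¹⁴ W
In dBm: 10 log₁₀(4.92×10⁻¹⁴ / 10⁻³) = −103.1 dBm

−103.1 dBm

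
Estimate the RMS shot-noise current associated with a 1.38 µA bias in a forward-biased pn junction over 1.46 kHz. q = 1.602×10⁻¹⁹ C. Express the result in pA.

I_n = √(2qI·B)
2qI·B = 2 × 1.602×10⁻¹⁹ × 1.38×10⁻⁶ × 1.46×10³ = 6.46×10⁻²² A²
I_n = √(6.46×10⁻²²) = 2.54×10⁻¹¹ A = 25.4 pA

25.4 pA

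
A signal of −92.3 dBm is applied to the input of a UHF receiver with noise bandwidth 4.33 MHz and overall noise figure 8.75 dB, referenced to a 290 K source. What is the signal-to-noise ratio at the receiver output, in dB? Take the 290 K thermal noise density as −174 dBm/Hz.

6.6 dB

Noise floor: N = −174 + 10 log₁₀(B) + NF
10 log₁₀(4.33×10⁶) = 66.36 dB
N = −174 + 66.36 + 8.75 = −98.89 dBm
SNR = P_sig − N = −92.3 − (−98.89) = 6.59 dB → 6.6 dB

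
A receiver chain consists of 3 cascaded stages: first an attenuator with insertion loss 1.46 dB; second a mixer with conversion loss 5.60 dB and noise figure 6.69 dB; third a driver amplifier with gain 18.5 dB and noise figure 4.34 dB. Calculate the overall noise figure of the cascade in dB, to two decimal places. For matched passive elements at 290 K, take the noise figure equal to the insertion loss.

Convert to linear (a loss of L dB is a gain of −L dB): F_i = 10^(NF_i/10), G_i = 10^(G_i,dB/10)
  Stage 1: F_1 = 10^(1.46/10) = 1.400, G_1 = 10^(−1.46/10) = 0.7145
  Stage 2: F_2 = 10^(6.69/10) = 4.667, G_2 = 10^(−5.60/10) = 0.2754
  Stage 3: F_3 = 10^(4.34/10) = 2.716, G_3 = 10^(18.5/10) = 70.79
Friis cascade:
  F = 1.400 + (4.667 − 1)/0.7145 + (2.716 − 1)/0.1968 = 15.25
NF = 10 log₁₀(15.25) = 11.83 dB

11.83 dB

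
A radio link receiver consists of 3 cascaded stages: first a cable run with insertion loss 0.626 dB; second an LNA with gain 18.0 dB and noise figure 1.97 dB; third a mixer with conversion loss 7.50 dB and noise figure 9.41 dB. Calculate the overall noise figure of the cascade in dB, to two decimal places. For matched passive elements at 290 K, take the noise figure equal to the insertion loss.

2.92 dB

Convert to linear (a loss of L dB is a gain of −L dB): F_i = 10^(NF_i/10), G_i = 10^(G_i,dB/10)
  Stage 1: F_1 = 10^(0.626/10) = 1.155, G_1 = 10^(−0.626/10) = 0.8658
  Stage 2: F_2 = 10^(1.97/10) = 1.574, G_2 = 10^(18.0/10) = 63.10
  Stage 3: F_3 = 10^(9.41/10) = 8.730, G_3 = 10^(−7.50/10) = 0.1778
Friis cascade:
  F = 1.155 + (1.574 − 1)/0.8658 + (8.730 − 1)/54.63 = 1.960
NF = 10 log₁₀(1.960) = 2.92 dB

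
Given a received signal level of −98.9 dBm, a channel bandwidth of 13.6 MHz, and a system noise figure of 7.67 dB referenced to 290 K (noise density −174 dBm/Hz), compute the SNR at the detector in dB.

−3.9 dB

Noise floor: N = −174 + 10 log₁₀(B) + NF
10 log₁₀(1.36×10⁷) = 71.34 dB
N = −174 + 71.34 + 7.67 = −94.99 dBm
SNR = P_sig − N = −98.9 − (−94.99) = −3.91 dB → −3.9 dB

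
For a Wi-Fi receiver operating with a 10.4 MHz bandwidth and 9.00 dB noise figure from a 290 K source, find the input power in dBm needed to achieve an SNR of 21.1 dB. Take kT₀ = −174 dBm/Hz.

−73.7 dBm

Sensitivity = −174 + 10 log₁₀(B) + NF + SNR_min
= −174 + 70.17 + 9.00 + 21.1
= −73.73 dBm → −73.7 dBm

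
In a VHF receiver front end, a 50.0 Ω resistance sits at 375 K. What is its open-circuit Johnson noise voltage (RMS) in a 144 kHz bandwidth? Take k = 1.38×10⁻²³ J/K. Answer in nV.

386 nV

V_n = √(4kTRB)
4kTRB = 4 × 1.38×10⁻²³ × 375 × 5.00×10¹ × 1.44×10⁵ = 1.49×10⁻¹³ V²
V_n = √(1.49×10⁻¹³) = 3.86×10⁻⁷ V = 386 nV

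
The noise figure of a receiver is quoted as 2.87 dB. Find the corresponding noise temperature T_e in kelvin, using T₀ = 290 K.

F = 10^(2.87/10) = 1.93642
T_e = (F − 1)·T₀ = (1.93642 − 1) × 290 = 272 K

272 K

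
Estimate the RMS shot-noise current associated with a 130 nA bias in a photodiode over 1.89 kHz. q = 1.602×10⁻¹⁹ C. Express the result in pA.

8.87 pA

I_n = √(2qI·B)
2qI·B = 2 × 1.602×10⁻¹⁹ × 1.30×10⁻⁷ × 1.89×10³ = 7.87×10⁻²³ A²
I_n = √(7.87×10⁻²³) = 8.87×10⁻¹² A = 8.87 pA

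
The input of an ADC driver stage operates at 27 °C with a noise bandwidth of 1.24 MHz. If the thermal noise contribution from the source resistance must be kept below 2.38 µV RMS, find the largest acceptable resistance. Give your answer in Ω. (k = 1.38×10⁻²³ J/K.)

276 Ω

T = 27 °C + 273.15 = 300.15 K
Johnson–Nyquist: V_n = √(4kTRB) ⇒ R = V_n² / (4kTB)
4kTB = 4 × 1.38×10⁻²³ × 300.15 × 1.24×10⁶ = 2.05×10⁻¹⁴
R = (2.38×10⁻⁶)² / 2.05×10⁻¹⁴ = 2.76×10² Ω = 276 Ω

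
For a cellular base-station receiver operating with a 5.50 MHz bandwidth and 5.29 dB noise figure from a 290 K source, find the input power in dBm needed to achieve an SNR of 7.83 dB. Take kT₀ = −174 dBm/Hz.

Sensitivity = −174 + 10 log₁₀(B) + NF + SNR_min
= −174 + 67.4 + 5.29 + 7.83
= −93.48 dBm → −93.5 dBm

−93.5 dBm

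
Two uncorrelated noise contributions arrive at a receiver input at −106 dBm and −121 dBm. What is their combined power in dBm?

−105.9 dBm

Convert to linear, add, convert back:
P₁ = 2.51×10⁻¹⁴ W, P₂ = 7.94×10⁻¹⁶ W
P_tot = 2.59×10⁻¹⁴ W → 10 log₁₀(P_tot / 10⁻³) = −105.9 dBm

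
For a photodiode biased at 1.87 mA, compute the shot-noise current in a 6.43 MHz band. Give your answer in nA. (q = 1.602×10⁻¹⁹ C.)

62.1 nA

I_n = √(2qI·B)
2qI·B = 2 × 1.602×10⁻¹⁹ × 1.87×10⁻³ × 6.43×10⁶ = 3.85×10⁻¹⁵ A²
I_n = √(3.85×10⁻¹⁵) = 6.21×10⁻⁸ A = 62.1 nA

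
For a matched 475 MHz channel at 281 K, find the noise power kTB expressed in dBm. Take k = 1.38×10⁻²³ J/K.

−87.3 dBm

P_n = kTB = 1.38×10⁻²³ × 281 × 4.75×10⁸ = 1.84×10⁻¹² W
In dBm: 10 log₁₀(1.84×10⁻¹² / 10⁻³) = −87.3 dBm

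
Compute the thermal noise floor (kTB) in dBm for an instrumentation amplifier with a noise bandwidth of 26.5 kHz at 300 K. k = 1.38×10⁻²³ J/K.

−129.6 dBm

P_n = kTB = 1.38×10⁻²³ × 300 × 2.65×10⁴ = 1.10×10⁻¹⁶ W
In dBm: 10 log₁₀(1.10×10⁻¹⁶ / 10⁻³) = −129.6 dBm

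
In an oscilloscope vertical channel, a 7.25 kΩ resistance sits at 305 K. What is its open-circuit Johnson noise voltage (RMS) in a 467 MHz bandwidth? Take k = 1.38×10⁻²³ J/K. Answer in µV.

239 µV

V_n = √(4kTRB)
4kTRB = 4 × 1.38×10⁻²³ × 305 × 7.25×10³ × 4.67×10⁸ = 5.70×10⁻⁸ V²
V_n = √(5.70×10⁻⁸) = 2.39×10⁻⁴ V = 239 µV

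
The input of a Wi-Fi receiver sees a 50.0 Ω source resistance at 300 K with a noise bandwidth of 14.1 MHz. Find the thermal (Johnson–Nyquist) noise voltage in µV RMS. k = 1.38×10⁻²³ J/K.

3.42 µV

V_n = √(4kTRB)
4kTRB = 4 × 1.38×10⁻²³ × 300 × 5.00×10¹ × 1.41×10⁷ = 1.17×10⁻¹¹ V²
V_n = √(1.17×10⁻¹¹) = 3.42×10⁻⁶ V = 3.42 µV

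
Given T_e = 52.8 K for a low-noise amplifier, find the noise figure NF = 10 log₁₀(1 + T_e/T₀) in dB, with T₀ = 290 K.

0.726 dB

F = 1 + T_e/T₀ = 1 + 52.8/290 = 1.18207
NF = 10 log₁₀(1.18207) = 0.726 dB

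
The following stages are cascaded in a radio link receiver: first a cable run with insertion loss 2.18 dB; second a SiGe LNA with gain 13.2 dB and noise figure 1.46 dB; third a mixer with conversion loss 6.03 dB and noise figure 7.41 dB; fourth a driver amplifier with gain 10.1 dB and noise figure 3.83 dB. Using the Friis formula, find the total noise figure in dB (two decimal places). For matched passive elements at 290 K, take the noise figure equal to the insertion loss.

Convert to linear (a loss of L dB is a gain of −L dB): F_i = 10^(NF_i/10), G_i = 10^(G_i,dB/10)
  Stage 1: F_1 = 10^(2.18/10) = 1.652, G_1 = 10^(−2.18/10) = 0.6053
  Stage 2: F_2 = 10^(1.46/10) = 1.400, G_2 = 10^(13.2/10) = 20.89
  Stage 3: F_3 = 10^(7.41/10) = 5.508, G_3 = 10^(−6.03/10) = 0.2495
  Stage 4: F_4 = 10^(3.83/10) = 2.415, G_4 = 10^(10.1/10) = 10.23
Friis cascade:
  F = 1.652 + (1.400 − 1)/0.6053 + (5.508 − 1)/12.65 + (2.415 − 1)/3.155 = 3.117
NF = 10 log₁₀(3.117) = 4.94 dB

4.94 dB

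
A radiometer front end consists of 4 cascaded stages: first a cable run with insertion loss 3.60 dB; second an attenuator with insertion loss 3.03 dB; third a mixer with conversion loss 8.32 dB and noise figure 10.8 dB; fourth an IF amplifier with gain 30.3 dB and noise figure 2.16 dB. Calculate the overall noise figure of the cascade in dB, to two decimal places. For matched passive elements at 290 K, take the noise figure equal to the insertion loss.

Convert to linear (a loss of L dB is a gain of −L dB): F_i = 10^(NF_i/10), G_i = 10^(G_i,dB/10)
  Stage 1: F_1 = 10^(3.60/10) = 2.291, G_1 = 10^(−3.60/10) = 0.4365
  Stage 2: F_2 = 10^(3.03/10) = 2.009, G_2 = 10^(−3.03/10) = 0.4977
  Stage 3: F_3 = 10^(10.8/10) = 12.02, G_3 = 10^(−8.32/10) = 0.1472
  Stage 4: F_4 = 10^(2.16/10) = 1.644, G_4 = 10^(30.3/10) = 1072
Friis cascade:
  F = 2.291 + (2.009 − 1)/0.4365 + (12.02 − 1)/0.2173 + (1.644 − 1)/0.03199 = 75.48
NF = 10 log₁₀(75.48) = 18.78 dB

18.78 dB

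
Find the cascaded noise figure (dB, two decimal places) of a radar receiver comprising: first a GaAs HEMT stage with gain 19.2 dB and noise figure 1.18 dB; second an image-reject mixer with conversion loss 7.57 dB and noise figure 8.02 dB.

1.39 dB

Convert to linear (a loss of L dB is a gain of −L dB): F_i = 10^(NF_i/10), G_i = 10^(G_i,dB/10)
  Stage 1: F_1 = 10^(1.18/10) = 1.312, G_1 = 10^(19.2/10) = 83.18
  Stage 2: F_2 = 10^(8.02/10) = 6.339, G_2 = 10^(−7.57/10) = 0.1750
Friis cascade:
  F = 1.312 + (6.339 − 1)/83.18 = 1.376
NF = 10 log₁₀(1.376) = 1.39 dB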